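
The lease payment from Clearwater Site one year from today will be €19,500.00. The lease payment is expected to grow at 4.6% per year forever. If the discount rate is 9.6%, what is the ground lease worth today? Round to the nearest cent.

€390000.00

Growing perpetuity: P = D₁ / (r − g) = €19,500.0000 / (0.096 − 0.046) = €390,000.00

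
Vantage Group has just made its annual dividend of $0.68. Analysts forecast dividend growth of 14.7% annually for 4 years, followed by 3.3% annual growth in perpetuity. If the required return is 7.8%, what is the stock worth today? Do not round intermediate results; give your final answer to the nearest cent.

D_1 = 0.77996
D_2 = 0.89461
D_3 = 1.02612
D_4 = 1.17696
Terminal value at year 4: TV = D_4×(1+g_2)/(r−g_2) = 1.21580/0.045 = 27.01783
P_0 = D_1/(1+r)^1 + D_2/(1+r)^2 + D_3/(1+r)^3 + D_4/(1+r)^4 + TV/(1+r)^4
    = 0.72353 + 0.76984 + 0.81911 + 0.87154 + 20.00669 = 23.19071

$23.19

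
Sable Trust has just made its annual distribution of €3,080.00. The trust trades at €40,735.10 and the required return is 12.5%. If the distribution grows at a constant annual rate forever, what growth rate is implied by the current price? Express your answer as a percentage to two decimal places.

4.59%

P = D₀(1+g)/(r−g) ⇒ P(r−g) = D₀(1+g) ⇒ g(P+D₀) = P·r − D₀
g = (P·r − D₀)/(P + D₀) = (€40,735.10×0.125 − €3,080.00) / (€40,735.10 + €3,080.00) = 0.045918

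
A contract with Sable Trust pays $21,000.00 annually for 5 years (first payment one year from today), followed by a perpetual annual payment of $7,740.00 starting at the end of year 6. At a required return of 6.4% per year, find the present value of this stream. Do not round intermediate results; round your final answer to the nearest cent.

$176190.85

PV of 5-year annuity: $21,000.00 × [1 − (1+0.064)^−5] / 0.064 = 87505.30002
Perpetuity value at year 5: $7,740.00 / 0.064 = 120937.50000
PV of perpetuity: 120937.50000 / (1+0.064)^5 = 88685.54656
Total PV = 87505.30002 + 88685.54656 = 176190.84658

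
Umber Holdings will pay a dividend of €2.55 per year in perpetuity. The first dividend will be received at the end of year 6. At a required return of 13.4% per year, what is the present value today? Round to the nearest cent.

Value at end of year 5: C / r = €2.55 / 0.134 = €19.0299
Discount to today: PV = €19.0299 / (1 + 0.134)^5 = €19.0299 / 1.875276 = €10.15

€10.15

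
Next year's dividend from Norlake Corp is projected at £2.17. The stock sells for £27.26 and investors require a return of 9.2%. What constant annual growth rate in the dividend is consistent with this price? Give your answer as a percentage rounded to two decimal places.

P = D₁/(r−g) ⇒ g = r − D₁/P = 0.092 − £2.17/£27.26 = 0.012396

1.24%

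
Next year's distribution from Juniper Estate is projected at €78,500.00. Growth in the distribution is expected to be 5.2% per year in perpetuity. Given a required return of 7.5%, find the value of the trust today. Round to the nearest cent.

Growing perpetuity: P = D₁ / (r − g) = €78,500.0000 / (0.075 − 0.052) = €3,413,043.48

€3413043.48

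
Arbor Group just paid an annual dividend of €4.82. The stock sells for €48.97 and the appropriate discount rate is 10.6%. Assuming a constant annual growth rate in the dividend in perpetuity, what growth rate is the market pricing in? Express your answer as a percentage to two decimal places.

P = D₀(1+g)/(r−g) ⇒ P(r−g) = D₀(1+g) ⇒ g(P+D₀) = P·r − D₀
g = (P·r − D₀)/(P + D₀) = (€48.97×0.106 − €4.82) / (€48.97 + €4.82) = 0.006894

0.69%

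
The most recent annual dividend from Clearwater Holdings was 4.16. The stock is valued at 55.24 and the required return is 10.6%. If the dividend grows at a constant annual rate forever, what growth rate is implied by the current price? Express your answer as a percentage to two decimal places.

2.85%

P = D₀(1+g)/(r−g) ⇒ P(r−g) = D₀(1+g) ⇒ g(P+D₀) = P·r − D₀
g = (P·r − D₀)/(P + D₀) = (55.24×0.106 − 4.16) / (55.24 + 4.16) = 0.028543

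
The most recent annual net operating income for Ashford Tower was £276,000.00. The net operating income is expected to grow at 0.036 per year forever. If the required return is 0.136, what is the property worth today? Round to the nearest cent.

D₁ = D₀ × (1 + g) = £276,000.00 × 1.036 = £285,936.0000
Growing perpetuity: P = D₁ / (r − g) = £285,936.0000 / (0.136 − 0.036) = £2,859,360.00

£2859360.00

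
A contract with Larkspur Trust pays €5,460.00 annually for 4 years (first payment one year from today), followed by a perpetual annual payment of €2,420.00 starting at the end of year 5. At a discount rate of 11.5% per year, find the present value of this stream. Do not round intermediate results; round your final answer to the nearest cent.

PV of 4-year annuity: €5,460.00 × [1 − (1+0.115)^−4] / 0.115 = 16760.09134
Perpetuity value at year 4: €2,420.00 / 0.115 = 21043.47826
PV of perpetuity: 21043.47826 / (1+0.115)^4 = 13615.01287
Total PV = 16760.09134 + 13615.01287 = 30375.10421

€30375.10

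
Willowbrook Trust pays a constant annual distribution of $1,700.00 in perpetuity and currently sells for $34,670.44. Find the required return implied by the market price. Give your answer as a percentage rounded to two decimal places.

P = C/r ⇒ r = C/P = $1,700.00/$34,670.44 = 0.049033

4.90%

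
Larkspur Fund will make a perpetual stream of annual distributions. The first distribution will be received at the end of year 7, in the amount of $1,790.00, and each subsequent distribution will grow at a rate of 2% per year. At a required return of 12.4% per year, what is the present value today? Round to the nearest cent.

$8535.36

Value at end of year 6: C₁ / (r − g) = $1,790.00 / (0.124 − 0.02) = $17,211.5385
Discount to today: PV = $17,211.5385 / (1 + 0.124)^6 = $17,211.5385 / 2.016498 = $8,535.36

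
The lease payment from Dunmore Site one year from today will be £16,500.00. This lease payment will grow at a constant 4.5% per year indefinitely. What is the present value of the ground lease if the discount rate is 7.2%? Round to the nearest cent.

Growing perpetuity: P = D₁ / (r − g) = £16,500.0000 / (0.072 − 0.045) = £611,111.11

£611111.11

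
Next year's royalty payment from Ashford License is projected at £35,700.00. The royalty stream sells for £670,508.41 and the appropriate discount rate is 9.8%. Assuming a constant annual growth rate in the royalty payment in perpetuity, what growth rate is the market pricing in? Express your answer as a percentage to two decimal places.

4.48%

P = D₁/(r−g) ⇒ g = r − D₁/P = 0.098 − £35,700.00/£670,508.41 = 0.044757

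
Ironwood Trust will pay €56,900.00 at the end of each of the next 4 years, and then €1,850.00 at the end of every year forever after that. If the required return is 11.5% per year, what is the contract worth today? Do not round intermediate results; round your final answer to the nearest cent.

PV of 4-year annuity: €56,900.00 × [1 − (1+0.115)^−4] / 0.115 = 174661.02518
Perpetuity value at year 4: €1,850.00 / 0.115 = 16086.95652
PV of perpetuity: 16086.95652 / (1+0.115)^4 = 10408.17099
Total PV = 174661.02518 + 10408.17099 = 185069.19618

€185069.20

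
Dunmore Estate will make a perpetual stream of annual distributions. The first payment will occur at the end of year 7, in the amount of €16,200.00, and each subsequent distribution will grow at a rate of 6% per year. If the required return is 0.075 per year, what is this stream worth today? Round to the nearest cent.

€699798.44

Value at end of year 6: C₁ / (r − g) = €16,200.00 / (0.075 − 0.06) = €1,080,000.0000
Discount to today: PV = €1,080,000.0000 / (1 + 0.075)^6 = €1,080,000.0000 / 1.543302 = €699,798.44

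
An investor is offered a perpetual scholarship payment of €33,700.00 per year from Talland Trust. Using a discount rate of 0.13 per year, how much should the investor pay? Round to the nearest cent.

Level perpetuity: PV = C / r = €33,700.00 / 0.13 = €259,230.77

€259230.77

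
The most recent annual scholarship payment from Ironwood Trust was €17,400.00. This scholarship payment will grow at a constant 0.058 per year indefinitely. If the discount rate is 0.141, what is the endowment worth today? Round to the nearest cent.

€221797.59

D₁ = D₀ × (1 + g) = €17,400.00 × 1.058 = €18,409.2000
Growing perpetuity: P = D₁ / (r − g) = €18,409.2000 / (0.141 − 0.058) = €221,797.59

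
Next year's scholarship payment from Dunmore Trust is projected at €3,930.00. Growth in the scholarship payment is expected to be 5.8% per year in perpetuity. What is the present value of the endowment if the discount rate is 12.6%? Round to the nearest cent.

Growing perpetuity: P = D₁ / (r − g) = €3,930.0000 / (0.126 − 0.058) = €57,794.12

€57794.12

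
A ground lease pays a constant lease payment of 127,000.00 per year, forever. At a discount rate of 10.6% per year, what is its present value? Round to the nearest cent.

1198113.21

Level perpetuity: PV = C / r = 127,000.00 / 0.106 = 1,198,113.21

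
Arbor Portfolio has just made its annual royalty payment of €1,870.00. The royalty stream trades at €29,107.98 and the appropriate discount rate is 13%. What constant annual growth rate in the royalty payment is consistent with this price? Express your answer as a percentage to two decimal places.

6.18%

P = D₀(1+g)/(r−g) ⇒ P(r−g) = D₀(1+g) ⇒ g(P+D₀) = P·r − D₀
g = (P·r − D₀)/(P + D₀) = (€29,107.98×0.13 − €1,870.00) / (€29,107.98 + €1,870.00) = 0.061787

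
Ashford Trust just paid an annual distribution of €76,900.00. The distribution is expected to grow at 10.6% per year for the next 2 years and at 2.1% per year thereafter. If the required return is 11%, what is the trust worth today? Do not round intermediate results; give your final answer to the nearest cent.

D_1 = 85051.40000
D_2 = 94066.84840
Terminal value at year 2: TV = D_2×(1+g_2)/(r−g_2) = 96042.25222/0.089 = 1079126.42940
P_0 = D_1/(1+r)^1 + D_2/(1+r)^2 + TV/(1+r)^2
    = 76622.88288 + 76346.76439 + 875843.21841 = 1028812.86567

€1028812.87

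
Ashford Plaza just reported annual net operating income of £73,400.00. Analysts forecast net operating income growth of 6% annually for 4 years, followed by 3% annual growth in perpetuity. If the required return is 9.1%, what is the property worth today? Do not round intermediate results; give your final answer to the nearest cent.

£1377731.99

D_1 = 77804.00000
D_2 = 82472.24000
D_3 = 87420.57440
D_4 = 92665.80886
Terminal value at year 4: TV = D_4×(1+g_2)/(r−g_2) = 95445.78313/0.061 = 1564684.96934
P_0 = D_1/(1+r)^1 + D_2/(1+r)^2 + D_3/(1+r)^3 + D_4/(1+r)^4 + TV/(1+r)^4
    = 71314.39047 + 69288.04207 + 67319.27094 + 65406.44106 + 1104403.84079 = 1377731.98531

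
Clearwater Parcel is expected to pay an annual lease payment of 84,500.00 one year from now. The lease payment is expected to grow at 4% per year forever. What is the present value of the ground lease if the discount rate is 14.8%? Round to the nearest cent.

782407.41

Growing perpetuity: P = D₁ / (r − g) = 84,500.0000 / (0.148 − 0.04) = 782,407.41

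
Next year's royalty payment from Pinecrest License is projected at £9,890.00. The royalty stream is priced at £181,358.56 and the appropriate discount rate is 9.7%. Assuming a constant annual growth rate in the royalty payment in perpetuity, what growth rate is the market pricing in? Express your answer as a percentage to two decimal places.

4.25%

P = D₁/(r−g) ⇒ g = r − D₁/P = 0.097 − £9,890.00/£181,358.56 = 0.042467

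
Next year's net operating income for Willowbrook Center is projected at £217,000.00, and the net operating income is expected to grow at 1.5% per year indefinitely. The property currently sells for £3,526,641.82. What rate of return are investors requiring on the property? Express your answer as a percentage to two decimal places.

P = D₁/(r − g) ⇒ r = D₁/P + g = £217,000.0000/£3,526,641.82 + 0.015 = 0.061532 + 0.015 = 0.076532

7.65%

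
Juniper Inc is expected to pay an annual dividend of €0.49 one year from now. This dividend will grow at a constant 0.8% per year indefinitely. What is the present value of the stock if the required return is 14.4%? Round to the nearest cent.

Growing perpetuity: P = D₁ / (r − g) = €0.4900 / (0.144 − 0.008) = €3.60

€3.60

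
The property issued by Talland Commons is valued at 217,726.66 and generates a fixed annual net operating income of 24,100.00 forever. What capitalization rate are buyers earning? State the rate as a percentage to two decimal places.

11.07%

P = C/r ⇒ r = C/P = 24,100.00/217,726.66 = 0.110689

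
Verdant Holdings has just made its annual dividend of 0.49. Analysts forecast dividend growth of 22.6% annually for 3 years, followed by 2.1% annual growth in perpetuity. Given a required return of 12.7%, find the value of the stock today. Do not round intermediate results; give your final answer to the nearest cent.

D_1 = 0.60074
D_2 = 0.73651
D_3 = 0.90296
Terminal value at year 3: TV = D_3×(1+g_2)/(r−g_2) = 0.92192/0.106 = 8.69736
P_0 = D_1/(1+r)^1 + D_2/(1+r)^2 + D_3/(1+r)^3 + TV/(1+r)^3
    = 0.53304 + 0.57987 + 0.63081 + 6.07597 = 7.81969

7.82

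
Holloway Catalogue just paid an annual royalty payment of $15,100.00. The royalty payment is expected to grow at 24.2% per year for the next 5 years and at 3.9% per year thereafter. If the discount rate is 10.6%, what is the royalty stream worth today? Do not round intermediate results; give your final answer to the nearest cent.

$526527.66

D_1 = 18754.20000
D_2 = 23292.71640
D_3 = 28929.55377
D_4 = 35930.50578
D_5 = 44625.68818
Terminal value at year 5: TV = D_5×(1+g_2)/(r−g_2) = 46366.09002/0.067 = 692031.19431
P_0 = D_1/(1+r)^1 + D_2/(1+r)^2 + D_3/(1+r)^3 + D_4/(1+r)^4 + D_5/(1+r)^5 + TV/(1+r)^5
    = 16956.78119 + 19041.88268 + 21383.38001 + 24012.80106 + 26965.55055 + 418167.26901 = 526527.66450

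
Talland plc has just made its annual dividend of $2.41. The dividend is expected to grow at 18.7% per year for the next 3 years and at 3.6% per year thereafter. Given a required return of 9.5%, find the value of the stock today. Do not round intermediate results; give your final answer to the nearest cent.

$62.42

D_1 = 2.86067
D_2 = 3.39562
D_3 = 4.03060
Terminal value at year 3: TV = D_3×(1+g_2)/(r−g_2) = 4.17570/0.059 = 70.77452
P_0 = D_1/(1+r)^1 + D_2/(1+r)^2 + D_3/(1+r)^3 + TV/(1+r)^3
    = 2.61248 + 2.83198 + 3.06992 + 53.90569 = 62.42007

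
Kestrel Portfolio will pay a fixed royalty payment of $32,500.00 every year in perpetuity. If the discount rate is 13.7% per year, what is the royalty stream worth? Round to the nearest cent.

$237226.28

Level perpetuity: PV = C / r = $32,500.00 / 0.137 = $237,226.28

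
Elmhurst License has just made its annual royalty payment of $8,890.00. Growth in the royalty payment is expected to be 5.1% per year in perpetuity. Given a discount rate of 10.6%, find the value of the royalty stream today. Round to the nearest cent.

$169879.82

D₁ = D₀ × (1 + g) = $8,890.00 × 1.051 = $9,343.3900
Growing perpetuity: P = D₁ / (r − g) = $9,343.3900 / (0.106 − 0.051) = $169,879.82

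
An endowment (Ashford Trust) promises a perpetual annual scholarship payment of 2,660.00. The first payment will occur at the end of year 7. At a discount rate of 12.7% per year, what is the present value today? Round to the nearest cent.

Value at end of year 6: C / r = 2,660.00 / 0.127 = 20,944.8819
Discount to today: PV = 20,944.8819 / (1 + 0.127)^6 = 20,944.8819 / 2.049007 = 10,221.97

10221.97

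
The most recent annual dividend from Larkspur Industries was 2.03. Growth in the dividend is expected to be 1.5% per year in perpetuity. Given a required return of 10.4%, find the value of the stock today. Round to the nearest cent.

D₁ = D₀ × (1 + g) = 2.03 × 1.015 = 2.0605
Growing perpetuity: P = D₁ / (r − g) = 2.0605 / (0.104 − 0.015) = 23.15

23.15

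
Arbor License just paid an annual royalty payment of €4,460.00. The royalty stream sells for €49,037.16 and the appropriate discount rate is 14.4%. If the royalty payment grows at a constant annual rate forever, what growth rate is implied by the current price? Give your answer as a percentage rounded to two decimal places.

P = D₀(1+g)/(r−g) ⇒ P(r−g) = D₀(1+g) ⇒ g(P+D₀) = P·r − D₀
g = (P·r − D₀)/(P + D₀) = (€49,037.16×0.144 − €4,460.00) / (€49,037.16 + €4,460.00) = 0.048626

4.86%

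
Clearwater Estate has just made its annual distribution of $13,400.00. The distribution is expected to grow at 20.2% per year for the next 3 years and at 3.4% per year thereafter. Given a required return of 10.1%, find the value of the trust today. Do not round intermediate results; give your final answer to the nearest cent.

$317129.62

D_1 = 16106.80000
D_2 = 19360.37360
D_3 = 23271.16907
Terminal value at year 3: TV = D_3×(1+g_2)/(r−g_2) = 24062.38882/0.067 = 359140.13157
P_0 = D_1/(1+r)^1 + D_2/(1+r)^2 + D_3/(1+r)^3 + TV/(1+r)^3
    = 14629.24614 + 15971.25691 + 17436.37676 + 269092.73979 = 317129.61959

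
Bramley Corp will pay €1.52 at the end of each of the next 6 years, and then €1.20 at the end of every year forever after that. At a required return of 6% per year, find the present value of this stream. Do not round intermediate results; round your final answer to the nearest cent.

€21.57

PV of 6-year annuity: €1.52 × [1 − (1+0.06)^−6] / 0.06 = 7.47433
Perpetuity value at year 6: €1.20 / 0.06 = 20.00000
PV of perpetuity: 20.00000 / (1+0.06)^6 = 14.09921
Total PV = 7.47433 + 14.09921 = 21.57354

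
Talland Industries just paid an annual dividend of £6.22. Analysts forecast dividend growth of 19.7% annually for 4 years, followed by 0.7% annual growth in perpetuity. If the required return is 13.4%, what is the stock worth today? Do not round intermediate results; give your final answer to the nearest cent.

£89.76

D_1 = 7.44534
D_2 = 8.91207
D_3 = 10.66775
D_4 = 12.76930
Terminal value at year 4: TV = D_4×(1+g_2)/(r−g_2) = 12.85868/0.127 = 101.24946
P_0 = D_1/(1+r)^1 + D_2/(1+r)^2 + D_3/(1+r)^3 + D_4/(1+r)^4 + TV/(1+r)^4
    = 6.56556 + 6.93031 + 7.31533 + 7.72173 + 61.22665 = 89.75958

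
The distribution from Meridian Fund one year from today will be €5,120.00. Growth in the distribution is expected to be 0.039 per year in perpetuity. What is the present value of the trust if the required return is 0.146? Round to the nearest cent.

€47850.47

Growing perpetuity: P = D₁ / (r − g) = €5,120.0000 / (0.146 − 0.039) = €47,850.47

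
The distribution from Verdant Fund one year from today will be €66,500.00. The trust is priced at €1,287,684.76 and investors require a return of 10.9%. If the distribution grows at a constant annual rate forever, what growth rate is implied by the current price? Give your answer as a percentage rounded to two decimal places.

P = D₁/(r−g) ⇒ g = r − D₁/P = 0.109 − €66,500.00/€1,287,684.76 = 0.057357

5.74%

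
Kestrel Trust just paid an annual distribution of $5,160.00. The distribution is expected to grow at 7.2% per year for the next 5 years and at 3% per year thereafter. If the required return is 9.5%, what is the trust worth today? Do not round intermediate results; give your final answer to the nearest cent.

D_1 = 5531.52000
D_2 = 5929.78944
D_3 = 6356.73428
D_4 = 6814.41915
D_5 = 7305.05733
Terminal value at year 5: TV = D_5×(1+g_2)/(r−g_2) = 7524.20905/0.065 = 115757.06225
P_0 = D_1/(1+r)^1 + D_2/(1+r)^2 + D_3/(1+r)^3 + D_4/(1+r)^4 + D_5/(1+r)^5 + TV/(1+r)^5
    = 5051.61644 + 4945.50943 + 4841.63115 + 4739.93478 + 4640.37451 + 73532.08839 = 97751.15470

$97751.15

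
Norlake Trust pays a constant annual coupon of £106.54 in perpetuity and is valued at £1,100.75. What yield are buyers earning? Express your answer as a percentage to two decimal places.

P = C/r ⇒ r = C/P = £106.54/£1,100.75 = 0.096789

9.68%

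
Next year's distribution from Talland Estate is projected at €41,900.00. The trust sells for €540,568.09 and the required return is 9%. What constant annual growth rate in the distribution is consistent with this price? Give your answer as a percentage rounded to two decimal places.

1.25%

P = D₁/(r−g) ⇒ g = r − D₁/P = 0.09 − €41,900.00/€540,568.09 = 0.012489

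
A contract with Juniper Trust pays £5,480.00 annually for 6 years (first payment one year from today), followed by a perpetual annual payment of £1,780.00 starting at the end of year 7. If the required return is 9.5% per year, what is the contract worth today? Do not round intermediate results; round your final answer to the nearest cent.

PV of 6-year annuity: £5,480.00 × [1 − (1+0.095)^−6] / 0.095 = 24220.64306
Perpetuity value at year 6: £1,780.00 / 0.095 = 18736.84211
PV of perpetuity: 18736.84211 / (1+0.095)^6 = 10869.55294
Total PV = 24220.64306 + 10869.55294 = 35090.19600

£35090.20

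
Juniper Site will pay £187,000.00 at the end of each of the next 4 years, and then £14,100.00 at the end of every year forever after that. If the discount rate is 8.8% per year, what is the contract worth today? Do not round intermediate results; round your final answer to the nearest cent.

PV of 4-year annuity: £187,000.00 × [1 − (1+0.088)^−4] / 0.088 = 608496.72361
Perpetuity value at year 4: £14,100.00 / 0.088 = 160227.27273
PV of perpetuity: 160227.27273 / (1+0.088)^4 = 114345.96897
Total PV = 608496.72361 + 114345.96897 = 722842.69257

£722842.69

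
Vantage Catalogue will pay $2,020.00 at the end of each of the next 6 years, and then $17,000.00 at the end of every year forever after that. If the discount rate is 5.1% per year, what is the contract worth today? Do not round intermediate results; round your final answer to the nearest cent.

PV of 6-year annuity: $2,020.00 × [1 − (1+0.051)^−6] / 0.051 = 10220.19054
Perpetuity value at year 6: $17,000.00 / 0.051 = 333333.33333
PV of perpetuity: 333333.33333 / (1+0.051)^6 = 247321.82875
Total PV = 10220.19054 + 247321.82875 = 257542.01930

$257542.02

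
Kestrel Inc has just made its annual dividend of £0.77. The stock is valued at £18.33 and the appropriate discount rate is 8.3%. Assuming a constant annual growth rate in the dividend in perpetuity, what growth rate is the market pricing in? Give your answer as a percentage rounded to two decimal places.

P = D₀(1+g)/(r−g) ⇒ P(r−g) = D₀(1+g) ⇒ g(P+D₀) = P·r − D₀
g = (P·r − D₀)/(P + D₀) = (£18.33×0.083 − £0.77) / (£18.33 + £0.77) = 0.039340

3.93%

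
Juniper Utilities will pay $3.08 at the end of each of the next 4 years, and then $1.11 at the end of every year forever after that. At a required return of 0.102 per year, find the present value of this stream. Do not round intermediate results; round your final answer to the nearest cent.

$17.10

PV of 4-year annuity: $3.08 × [1 − (1+0.102)^−4] / 0.102 = 9.72107
Perpetuity value at year 4: $1.11 / 0.102 = 10.88235
PV of perpetuity: 10.88235 / (1+0.102)^4 = 7.37898
Total PV = 9.72107 + 7.37898 = 17.10005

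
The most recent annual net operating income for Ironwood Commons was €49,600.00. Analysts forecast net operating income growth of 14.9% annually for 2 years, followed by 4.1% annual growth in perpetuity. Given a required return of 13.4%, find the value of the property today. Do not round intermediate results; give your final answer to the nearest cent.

€671161.90

D_1 = 56990.40000
D_2 = 65481.96960
Terminal value at year 2: TV = D_2×(1+g_2)/(r−g_2) = 68166.73035/0.093 = 732975.59520
P_0 = D_1/(1+r)^1 + D_2/(1+r)^2 + TV/(1+r)^2
    = 50256.08466 + 50920.84768 + 569984.97243 = 671161.90476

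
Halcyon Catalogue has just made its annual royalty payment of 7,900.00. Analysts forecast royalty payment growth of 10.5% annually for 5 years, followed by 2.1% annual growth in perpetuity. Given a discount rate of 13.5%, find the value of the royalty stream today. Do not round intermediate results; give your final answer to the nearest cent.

D_1 = 8729.50000
D_2 = 9646.09750
D_3 = 10658.93774
D_4 = 11778.12620
D_5 = 13014.82945
Terminal value at year 5: TV = D_5×(1+g_2)/(r−g_2) = 13288.14087/0.114 = 116562.63921
P_0 = D_1/(1+r)^1 + D_2/(1+r)^2 + D_3/(1+r)^3 + D_4/(1+r)^4 + D_5/(1+r)^5 + TV/(1+r)^5
    = 7691.18943 + 7487.89808 + 7289.98007 + 7097.29337 + 6909.69971 + 61884.24039 = 98360.30104

98360.30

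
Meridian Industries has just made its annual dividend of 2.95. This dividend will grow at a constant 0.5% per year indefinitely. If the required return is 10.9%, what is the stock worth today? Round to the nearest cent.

28.51

D₁ = D₀ × (1 + g) = 2.95 × 1.005 = 2.9648
Growing perpetuity: P = D₁ / (r − g) = 2.9648 / (0.109 − 0.005) = 28.51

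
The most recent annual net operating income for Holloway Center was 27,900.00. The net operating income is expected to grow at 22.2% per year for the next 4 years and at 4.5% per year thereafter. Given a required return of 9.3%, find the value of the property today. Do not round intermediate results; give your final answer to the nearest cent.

1097687.38

D_1 = 34093.80000
D_2 = 41662.62360
D_3 = 50911.72604
D_4 = 62214.12922
Terminal value at year 4: TV = D_4×(1+g_2)/(r−g_2) = 65013.76503/0.048 = 1354453.43822
P_0 = D_1/(1+r)^1 + D_2/(1+r)^2 + D_3/(1+r)^3 + D_4/(1+r)^4 + TV/(1+r)^4
    = 31192.86368 + 34874.36360 + 38990.36809 + 43592.15901 + 949037.62853 = 1097687.38291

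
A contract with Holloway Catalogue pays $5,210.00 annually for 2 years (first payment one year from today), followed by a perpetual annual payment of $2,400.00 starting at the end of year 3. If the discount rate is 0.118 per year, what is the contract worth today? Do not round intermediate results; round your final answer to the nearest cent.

$25100.54

PV of 2-year annuity: $5,210.00 × [1 − (1+0.118)^−2] / 0.118 = 8828.36076
Perpetuity value at year 2: $2,400.00 / 0.118 = 20338.98305
PV of perpetuity: 20338.98305 / (1+0.118)^2 = 16272.17579
Total PV = 8828.36076 + 16272.17579 = 25100.53655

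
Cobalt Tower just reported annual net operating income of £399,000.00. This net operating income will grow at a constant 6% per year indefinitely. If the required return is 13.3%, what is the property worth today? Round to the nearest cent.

£5793698.63

D₁ = D₀ × (1 + g) = £399,000.00 × 1.06 = £422,940.0000
Growing perpetuity: P = D₁ / (r − g) = £422,940.0000 / (0.133 − 0.06) = £5,793,698.63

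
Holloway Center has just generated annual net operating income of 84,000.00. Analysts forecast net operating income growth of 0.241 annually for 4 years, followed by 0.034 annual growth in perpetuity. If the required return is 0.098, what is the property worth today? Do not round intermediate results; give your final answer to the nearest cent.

D_1 = 104244.00000
D_2 = 129366.80400
D_3 = 160544.20376
D_4 = 199235.35687
Terminal value at year 4: TV = D_4×(1+g_2)/(r−g_2) = 206009.35900/0.064 = 3218896.23445
P_0 = D_1/(1+r)^1 + D_2/(1+r)^2 + D_3/(1+r)^3 + D_4/(1+r)^4 + TV/(1+r)^4
    = 94939.89071 + 107304.55772 + 121279.55931 + 137074.62032 + 2214611.83447 = 2675210.46253

2675210.46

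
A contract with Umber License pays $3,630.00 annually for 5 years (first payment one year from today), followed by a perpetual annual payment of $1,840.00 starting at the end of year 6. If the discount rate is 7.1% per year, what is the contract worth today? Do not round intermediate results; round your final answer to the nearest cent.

$33235.24

PV of 5-year annuity: $3,630.00 × [1 − (1+0.071)^−5] / 0.071 = 14843.94993
Perpetuity value at year 5: $1,840.00 / 0.071 = 25915.49296
PV of perpetuity: 25915.49296 / (1+0.071)^5 = 18391.28693
Total PV = 14843.94993 + 18391.28693 = 33235.23686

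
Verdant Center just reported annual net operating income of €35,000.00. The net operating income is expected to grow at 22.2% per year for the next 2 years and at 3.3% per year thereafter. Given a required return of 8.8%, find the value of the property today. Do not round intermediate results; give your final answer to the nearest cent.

€912722.09

D_1 = 42770.00000
D_2 = 52264.94000
Terminal value at year 2: TV = D_2×(1+g_2)/(r−g_2) = 53989.68302/0.055 = 981630.60036
P_0 = D_1/(1+r)^1 + D_2/(1+r)^2 + TV/(1+r)^2
    = 39310.66176 + 44152.23224 + 829259.19824 = 912722.09225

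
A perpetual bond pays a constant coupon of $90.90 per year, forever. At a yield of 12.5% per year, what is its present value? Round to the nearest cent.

Level perpetuity: PV = C / r = $90.90 / 0.125 = $727.20

$727.20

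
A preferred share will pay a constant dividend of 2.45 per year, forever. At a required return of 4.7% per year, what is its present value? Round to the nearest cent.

Level perpetuity: PV = C / r = 2.45 / 0.047 = 52.13

52.13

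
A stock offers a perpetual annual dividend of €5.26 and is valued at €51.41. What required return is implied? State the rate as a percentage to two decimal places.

P = C/r ⇒ r = C/P = €5.26/€51.41 = 0.102315

10.23%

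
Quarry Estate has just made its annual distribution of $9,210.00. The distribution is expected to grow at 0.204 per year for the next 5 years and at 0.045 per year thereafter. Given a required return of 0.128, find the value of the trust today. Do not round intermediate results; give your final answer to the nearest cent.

$216889.05

D_1 = 11088.84000
D_2 = 13350.96336
D_3 = 16074.55989
D_4 = 19353.77010
D_5 = 23301.93920
Terminal value at year 5: TV = D_5×(1+g_2)/(r−g_2) = 24350.52647/0.083 = 293379.83695
P_0 = D_1/(1+r)^1 + D_2/(1+r)^2 + D_3/(1+r)^3 + D_4/(1+r)^4 + D_5/(1+r)^5 + TV/(1+r)^5
    = 9830.53191 + 10492.87272 + 11199.83932 + 11954.43842 + 12759.87931 + 160651.49250 = 216889.05419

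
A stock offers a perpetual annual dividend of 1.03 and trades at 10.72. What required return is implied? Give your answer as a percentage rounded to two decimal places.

P = C/r ⇒ r = C/P = 1.03/10.72 = 0.096082

9.61%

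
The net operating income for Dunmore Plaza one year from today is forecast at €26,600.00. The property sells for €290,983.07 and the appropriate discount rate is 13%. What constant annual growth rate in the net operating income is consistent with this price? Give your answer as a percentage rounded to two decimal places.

3.86%

P = D₁/(r−g) ⇒ g = r − D₁/P = 0.13 − €26,600.00/€290,983.07 = 0.038586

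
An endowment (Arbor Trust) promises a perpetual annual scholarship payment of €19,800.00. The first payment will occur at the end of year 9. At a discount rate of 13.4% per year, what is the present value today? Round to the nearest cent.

€54032.61

Value at end of year 8: C / r = €19,800.00 / 0.134 = €147,761.1940
Discount to today: PV = €147,761.1940 / (1 + 0.134)^8 = €147,761.1940 / 2.734667 = €54,032.61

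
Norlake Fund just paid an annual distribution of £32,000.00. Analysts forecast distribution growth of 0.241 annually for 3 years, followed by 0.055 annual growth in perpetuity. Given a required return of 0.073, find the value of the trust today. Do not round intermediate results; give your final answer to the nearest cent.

£3030979.41

D_1 = 39712.00000
D_2 = 49282.59200
D_3 = 61159.69667
Terminal value at year 3: TV = D_3×(1+g_2)/(r−g_2) = 64523.47999/0.018 = 3584637.77716
P_0 = D_1/(1+r)^1 + D_2/(1+r)^2 + D_3/(1+r)^3 + TV/(1+r)^3
    = 37010.25163 + 42804.96018 + 49506.94835 + 2901657.25078 = 3030979.41094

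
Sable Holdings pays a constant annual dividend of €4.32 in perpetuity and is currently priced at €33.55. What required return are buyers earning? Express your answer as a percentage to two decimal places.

12.88%

P = C/r ⇒ r = C/P = €4.32/€33.55 = 0.128763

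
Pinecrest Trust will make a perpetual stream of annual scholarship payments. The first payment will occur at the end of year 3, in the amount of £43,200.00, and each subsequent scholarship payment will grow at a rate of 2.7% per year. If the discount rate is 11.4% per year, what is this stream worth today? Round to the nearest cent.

£400123.55

Value at end of year 2: C₁ / (r − g) = £43,200.00 / (0.114 − 0.027) = £496,551.7241
Discount to today: PV = £496,551.7241 / (1 + 0.114)^2 = £496,551.7241 / 1.240996 = £400,123.55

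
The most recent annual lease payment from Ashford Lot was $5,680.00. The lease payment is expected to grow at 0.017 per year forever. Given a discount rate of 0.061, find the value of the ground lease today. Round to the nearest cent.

$131285.45

D₁ = D₀ × (1 + g) = $5,680.00 × 1.017 = $5,776.5600
Growing perpetuity: P = D₁ / (r − g) = $5,776.5600 / (0.061 − 0.017) = $131,285.45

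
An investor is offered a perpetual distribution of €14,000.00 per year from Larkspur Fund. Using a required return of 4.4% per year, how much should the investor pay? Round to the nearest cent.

Level perpetuity: PV = C / r = €14,000.00 / 0.044 = €318,181.82

€318181.82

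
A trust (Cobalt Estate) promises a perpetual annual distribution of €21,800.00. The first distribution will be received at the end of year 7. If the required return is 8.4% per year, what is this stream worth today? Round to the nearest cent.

Value at end of year 6: C / r = €21,800.00 / 0.084 = €259,523.8095
Discount to today: PV = €259,523.8095 / (1 + 0.084)^6 = €259,523.8095 / 1.622466 = €159,956.36

€159956.36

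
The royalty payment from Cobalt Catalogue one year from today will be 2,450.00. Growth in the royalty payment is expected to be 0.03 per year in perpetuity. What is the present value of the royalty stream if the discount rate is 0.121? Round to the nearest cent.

Growing perpetuity: P = D₁ / (r − g) = 2,450.0000 / (0.121 − 0.03) = 26,923.08

26923.08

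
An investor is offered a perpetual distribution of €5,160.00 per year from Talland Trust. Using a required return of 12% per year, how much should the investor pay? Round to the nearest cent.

Level perpetuity: PV = C / r = €5,160.00 / 0.12 = €43,000.00

€43000.00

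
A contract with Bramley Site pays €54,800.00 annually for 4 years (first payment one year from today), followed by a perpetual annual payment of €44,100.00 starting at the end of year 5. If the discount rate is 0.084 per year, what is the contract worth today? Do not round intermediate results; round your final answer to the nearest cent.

€560126.49

PV of 4-year annuity: €54,800.00 × [1 − (1+0.084)^−4] / 0.084 = 179900.17561
Perpetuity value at year 4: €44,100.00 / 0.084 = 525000.00000
PV of perpetuity: 525000.00000 / (1+0.084)^4 = 380226.31853
Total PV = 179900.17561 + 380226.31853 = 560126.49414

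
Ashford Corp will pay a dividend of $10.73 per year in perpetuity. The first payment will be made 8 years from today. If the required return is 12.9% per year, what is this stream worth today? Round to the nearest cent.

Value at end of year 7: C / r = $10.73 / 0.129 = $83.1783
Discount to today: PV = $83.1783 / (1 + 0.129)^7 = $83.1783 / 2.338070 = $35.58

$35.58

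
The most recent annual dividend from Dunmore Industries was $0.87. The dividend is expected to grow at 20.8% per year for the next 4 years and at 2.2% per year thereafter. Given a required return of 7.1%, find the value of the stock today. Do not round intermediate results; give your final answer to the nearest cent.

D_1 = 1.05096
D_2 = 1.26956
D_3 = 1.53363
D_4 = 1.85262
Terminal value at year 4: TV = D_4×(1+g_2)/(r−g_2) = 1.89338/0.049 = 38.64042
P_0 = D_1/(1+r)^1 + D_2/(1+r)^2 + D_3/(1+r)^3 + D_4/(1+r)^4 + TV/(1+r)^4
    = 0.98129 + 1.10681 + 1.24839 + 1.40809 + 29.36865 = 34.11323

$34.11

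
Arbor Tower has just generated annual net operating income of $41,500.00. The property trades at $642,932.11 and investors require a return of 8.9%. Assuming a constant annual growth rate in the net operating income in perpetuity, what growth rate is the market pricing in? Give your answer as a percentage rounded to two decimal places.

P = D₀(1+g)/(r−g) ⇒ P(r−g) = D₀(1+g) ⇒ g(P+D₀) = P·r − D₀
g = (P·r − D₀)/(P + D₀) = ($642,932.11×0.089 − $41,500.00) / ($642,932.11 + $41,500.00) = 0.022969

2.30%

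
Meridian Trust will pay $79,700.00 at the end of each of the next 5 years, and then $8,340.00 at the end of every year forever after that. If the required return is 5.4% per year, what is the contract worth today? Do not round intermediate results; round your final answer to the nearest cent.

$460009.40

PV of 5-year annuity: $79,700.00 × [1 − (1+0.054)^−5] / 0.054 = 341276.99783
Perpetuity value at year 5: $8,340.00 / 0.054 = 154444.44444
PV of perpetuity: 154444.44444 / (1+0.054)^5 = 118732.39724
Total PV = 341276.99783 + 118732.39724 = 460009.39507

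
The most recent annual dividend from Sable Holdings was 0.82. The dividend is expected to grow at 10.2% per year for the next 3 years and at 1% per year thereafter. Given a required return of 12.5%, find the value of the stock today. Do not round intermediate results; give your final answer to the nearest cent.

D_1 = 0.90364
D_2 = 0.99581
D_3 = 1.09738
Terminal value at year 3: TV = D_3×(1+g_2)/(r−g_2) = 1.10836/0.115 = 9.63789
P_0 = D_1/(1+r)^1 + D_2/(1+r)^2 + D_3/(1+r)^3 + TV/(1+r)^3
    = 0.80324 + 0.78681 + 0.77073 + 6.76900 = 9.12978

9.13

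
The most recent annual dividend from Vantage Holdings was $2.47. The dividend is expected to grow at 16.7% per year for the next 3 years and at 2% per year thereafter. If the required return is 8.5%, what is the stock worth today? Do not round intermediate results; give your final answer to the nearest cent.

D_1 = 2.88249
D_2 = 3.36387
D_3 = 3.92563
Terminal value at year 3: TV = D_3×(1+g_2)/(r−g_2) = 4.00414/0.065 = 61.60222
P_0 = D_1/(1+r)^1 + D_2/(1+r)^2 + D_3/(1+r)^3 + TV/(1+r)^3
    = 2.65667 + 2.85745 + 3.07341 + 48.22887 = 56.81641

$56.82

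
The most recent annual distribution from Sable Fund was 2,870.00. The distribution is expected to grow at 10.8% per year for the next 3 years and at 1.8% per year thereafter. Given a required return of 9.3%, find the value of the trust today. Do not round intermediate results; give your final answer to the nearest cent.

D_1 = 3179.96000
D_2 = 3523.39568
D_3 = 3903.92241
Terminal value at year 3: TV = D_3×(1+g_2)/(r−g_2) = 3974.19302/0.075 = 52989.24023
P_0 = D_1/(1+r)^1 + D_2/(1+r)^2 + D_3/(1+r)^3 + TV/(1+r)^3
    = 2909.38701 + 2949.31455 + 2989.79005 + 40581.41693 = 49429.90854

49429.91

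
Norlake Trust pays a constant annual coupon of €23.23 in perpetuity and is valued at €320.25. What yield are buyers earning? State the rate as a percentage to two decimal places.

P = C/r ⇒ r = C/P = €23.23/€320.25 = 0.072537

7.25%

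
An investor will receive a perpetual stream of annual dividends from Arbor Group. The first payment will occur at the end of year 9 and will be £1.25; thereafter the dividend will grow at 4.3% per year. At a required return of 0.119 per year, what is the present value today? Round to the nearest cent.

£6.69

Value at end of year 8: C₁ / (r − g) = £1.25 / (0.119 − 0.043) = £16.4474
Discount to today: PV = £16.4474 / (1 + 0.119)^8 = £16.4474 / 2.458333 = £6.69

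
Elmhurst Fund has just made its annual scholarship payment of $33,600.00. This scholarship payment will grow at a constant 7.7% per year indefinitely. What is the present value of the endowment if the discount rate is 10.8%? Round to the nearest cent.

$1167329.03

D₁ = D₀ × (1 + g) = $33,600.00 × 1.077 = $36,187.2000
Growing perpetuity: P = D₁ / (r − g) = $36,187.2000 / (0.108 − 0.077) = $1,167,329.03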